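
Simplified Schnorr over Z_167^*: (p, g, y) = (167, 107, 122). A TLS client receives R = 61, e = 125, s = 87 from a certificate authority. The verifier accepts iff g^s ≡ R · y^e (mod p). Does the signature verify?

verifies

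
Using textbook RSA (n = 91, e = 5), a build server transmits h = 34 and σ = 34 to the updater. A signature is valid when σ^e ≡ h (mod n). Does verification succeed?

Squares mod 91: σ^1≡34, σ^2≡64, σ^4≡1
5 = 4 + 1, so σ^5 ≡ 1·34 ≡ 34 (mod 91)
Since 34 equals the digest 34, verification succeeds.

passes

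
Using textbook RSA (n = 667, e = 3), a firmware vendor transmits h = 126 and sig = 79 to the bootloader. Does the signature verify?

verifies

sig^2 ≡ 79^2 = 6241 ≡ 238
3 = 2 + 1, so sig^3 ≡ 238·79 ≡ 126 (mod 667)
126 = h, so the signature checks out.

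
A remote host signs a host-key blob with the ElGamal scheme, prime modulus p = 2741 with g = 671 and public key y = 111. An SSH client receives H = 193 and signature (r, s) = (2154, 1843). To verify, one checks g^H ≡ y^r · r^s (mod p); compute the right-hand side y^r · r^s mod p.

1010

Squares mod 2741: 111^1≡111, 111^2≡1357, 111^4≡2238, 111^8≡837, 111^16≡1614, 111^32≡1046, 111^64≡457, 111^128≡533, 111^256≡1766, 111^512≡2239, 111^1024≡2573, 111^2048≡814
2154 = 2048 + 64 + 32 + 8 + 2, so 111^2154 ≡ 814·457·1046·837·1357 ≡ 346 (mod 2741)
Squares mod 2741: 2154^1≡2154, 2154^2≡1944, 2154^4≡2038, 2154^8≡829, 2154^16≡1991, 2154^32≡595, 2154^64≡436, 2154^128≡967, 2154^256≡408, 2154^512≡2004, 2154^1024≡451
1843 = 1024 + 512 + 256 + 32 + 16 + 2 + 1, so 2154^1843 ≡ 451·2004·408·595·1991·1944·2154 ≡ 1619 (mod 2741)
y^r · r^s ≡ 346·1619 = 560174 ≡ 1010 (mod 2741)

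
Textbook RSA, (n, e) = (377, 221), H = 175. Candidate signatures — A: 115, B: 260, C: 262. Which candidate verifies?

Candidate A: Squares mod 377: 115^1≡115, 115^2≡30, 115^4≡146, 115^8≡204, 115^16≡146, 115^32≡204, 115^64≡146, 115^128≡204; 221 = 128 + 64 + 16 + 8 + 4 + 1, so 115^221 ≡ 204·146·146·204·146·115 ≡ 202 (mod 377)
Candidate B: Squares mod 377: 260^1≡260, 260^2≡117, 260^4≡117, 260^8≡117, 260^16≡117, 260^32≡117, 260^64≡117, 260^128≡117; 221 = 128 + 64 + 16 + 8 + 4 + 1, so 260^221 ≡ 117·117·117·117·117·260 ≡ 260 (mod 377)
Candidate C: Squares mod 377: 262^1≡262, 262^2≡30, 262^4≡146, 262^8≡204, 262^16≡146, 262^32≡204, 262^64≡146, 262^128≡204; 221 = 128 + 64 + 16 + 8 + 4 + 1, so 262^221 ≡ 204·146·146·204·146·262 ≡ 175 (mod 377)
  → matches H = 175

C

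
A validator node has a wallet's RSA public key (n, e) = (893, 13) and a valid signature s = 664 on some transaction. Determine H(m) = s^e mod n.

645

s^13 mod 893 = 645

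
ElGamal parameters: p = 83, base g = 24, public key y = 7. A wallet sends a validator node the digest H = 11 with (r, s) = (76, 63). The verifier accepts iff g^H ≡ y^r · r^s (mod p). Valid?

yes

Left side g^H mod p:
24^2 = 576 ≡ 78
24^4 ≡ 78^2 = 6084 ≡ 25
24^8 ≡ 25^2 = 625 ≡ 44
11 = 8 + 2 + 1, so 24^11 ≡ 44·78·24 ≡ 32 (mod 83)
Right side y^r · r^s mod p:
7^2 = 49
7^4 ≡ 49^2 = 2401 ≡ 77
7^8 ≡ 77^2 = 5929 ≡ 36
7^16 ≡ 36^2 = 1296 ≡ 51
7^32 ≡ 51^2 = 2601 ≡ 28
7^64 ≡ 28^2 = 784 ≡ 37
76 = 64 + 8 + 4, so 7^76 ≡ 37·36·77 ≡ 59 (mod 83)
76^2 = 5776 ≡ 49
76^4 ≡ 49^2 = 2401 ≡ 77
76^8 ≡ 77^2 = 5929 ≡ 36
76^16 ≡ 36^2 = 1296 ≡ 51
76^32 ≡ 51^2 = 2601 ≡ 28
63 = 32 + 16 + 8 + 4 + 2 + 1, so 76^63 ≡ 28·51·36·77·49·76 ≡ 54 (mod 83)
59·54 = 3186 ≡ 32 (mod 83)
32 ≡ 32 (mod 83), so the signature is genuine.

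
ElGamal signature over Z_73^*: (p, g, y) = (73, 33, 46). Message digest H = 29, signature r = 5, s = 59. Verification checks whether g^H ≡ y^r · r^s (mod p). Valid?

Left side g^H mod p:
33^2 = 1089 ≡ 67
33^4 ≡ 67^2 = 4489 ≡ 36
33^8 ≡ 36^2 = 1296 ≡ 55
33^16 ≡ 55^2 = 3025 ≡ 32
29 = 16 + 8 + 4 + 1, so 33^29 ≡ 32·55·36·33 ≡ 14 (mod 73)
Right side y^r · r^s mod p:
46^2 = 2116 ≡ 72
46^4 ≡ 72^2 = 5184 ≡ 1
5 = 4 + 1, so 46^5 ≡ 1·46 ≡ 46 (mod 73)
5^2 = 25
5^4 ≡ 25^2 = 625 ≡ 41
5^8 ≡ 41^2 = 1681 ≡ 2
5^16 ≡ 2^2 = 4
5^32 ≡ 4^2 = 16
59 = 32 + 16 + 8 + 2 + 1, so 5^59 ≡ 16·4·2·25·5 ≡ 13 (mod 73)
46·13 = 598 ≡ 14 (mod 73)
14 ≡ 14 (mod 73), so the signature is genuine.

yes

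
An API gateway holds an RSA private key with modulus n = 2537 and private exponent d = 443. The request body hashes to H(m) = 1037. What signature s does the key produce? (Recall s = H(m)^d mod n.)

276

(H(m))^443 mod 2537 = 276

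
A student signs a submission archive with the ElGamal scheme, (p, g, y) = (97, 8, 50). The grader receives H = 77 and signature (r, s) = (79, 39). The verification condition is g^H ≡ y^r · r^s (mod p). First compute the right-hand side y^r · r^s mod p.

18

50^2 = 2500 ≡ 75
50^4 ≡ 75^2 = 5625 ≡ 96
50^8 ≡ 96^2 = 9216 ≡ 1
50^16 ≡ 1^2 = 1
50^32 ≡ 1^2 = 1
50^64 ≡ 1^2 = 1
79 = 64 + 8 + 4 + 2 + 1, so 50^79 ≡ 1·1·96·75·50 ≡ 33 (mod 97)
79^2 = 6241 ≡ 33
79^4 ≡ 33^2 = 1089 ≡ 22
79^8 ≡ 22^2 = 484 ≡ 96
79^16 ≡ 96^2 = 9216 ≡ 1
79^32 ≡ 1^2 = 1
39 = 32 + 4 + 2 + 1, so 79^39 ≡ 1·22·33·79 ≡ 27 (mod 97)
y^r · r^s ≡ 33·27 = 891 ≡ 18 (mod 97)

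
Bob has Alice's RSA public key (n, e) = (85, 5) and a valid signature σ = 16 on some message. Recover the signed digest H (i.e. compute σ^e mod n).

σ^5 mod 85 = 16

16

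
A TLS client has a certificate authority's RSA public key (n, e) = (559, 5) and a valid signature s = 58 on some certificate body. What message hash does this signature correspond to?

210

s^2 ≡ 58^2 = 3364 ≡ 10
s^4 ≡ 10^2 = 100
5 = 4 + 1, so s^5 ≡ 100·58 ≡ 210 (mod 559)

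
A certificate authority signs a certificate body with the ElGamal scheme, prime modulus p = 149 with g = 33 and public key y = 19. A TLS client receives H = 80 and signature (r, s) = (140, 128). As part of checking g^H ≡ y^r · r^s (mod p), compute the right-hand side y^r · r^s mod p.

39

19^2 = 361 ≡ 63
19^4 ≡ 63^2 = 3969 ≡ 95
19^8 ≡ 95^2 = 9025 ≡ 85
19^16 ≡ 85^2 = 7225 ≡ 73
19^32 ≡ 73^2 = 5329 ≡ 114
19^64 ≡ 114^2 = 12996 ≡ 33
19^128 ≡ 33^2 = 1089 ≡ 46
140 = 128 + 8 + 4, so 19^140 ≡ 46·85·95 ≡ 142 (mod 149)
140^2 = 19600 ≡ 81
140^4 ≡ 81^2 = 6561 ≡ 5
140^8 ≡ 5^2 = 25
140^16 ≡ 25^2 = 625 ≡ 29
140^32 ≡ 29^2 = 841 ≡ 96
140^64 ≡ 96^2 = 9216 ≡ 127
140^128 ≡ 127^2 = 16129 ≡ 37
y^r · r^s ≡ 142·37 = 5254 ≡ 39 (mod 149)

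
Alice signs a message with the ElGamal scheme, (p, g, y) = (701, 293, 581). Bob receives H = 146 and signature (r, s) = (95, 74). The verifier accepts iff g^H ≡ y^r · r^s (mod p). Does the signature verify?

Left side g^H mod p:
293^2 = 85849 ≡ 327
293^4 ≡ 327^2 = 106929 ≡ 377
293^8 ≡ 377^2 = 142129 ≡ 527
293^16 ≡ 527^2 = 277729 ≡ 133
293^32 ≡ 133^2 = 17689 ≡ 164
293^64 ≡ 164^2 = 26896 ≡ 258
293^128 ≡ 258^2 = 66564 ≡ 670
146 = 128 + 16 + 2, so 293^146 ≡ 670·133·327 ≡ 503 (mod 701)
Right side y^r · r^s mod p:
581^2 = 337561 ≡ 380
581^4 ≡ 380^2 = 144400 ≡ 695
581^8 ≡ 695^2 = 483025 ≡ 36
581^16 ≡ 36^2 = 1296 ≡ 595
581^32 ≡ 595^2 = 354025 ≡ 20
581^64 ≡ 20^2 = 400
95 = 64 + 16 + 8 + 4 + 2 + 1, so 581^95 ≡ 400·595·36·695·380·581 ≡ 167 (mod 701)
95^2 = 9025 ≡ 613
95^4 ≡ 613^2 = 375769 ≡ 33
95^8 ≡ 33^2 = 1089 ≡ 388
95^16 ≡ 388^2 = 150544 ≡ 530
95^32 ≡ 530^2 = 280900 ≡ 500
95^64 ≡ 500^2 = 250000 ≡ 444
74 = 64 + 8 + 2, so 95^74 ≡ 444·388·613 ≡ 591 (mod 701)
167·591 = 98697 ≡ 557 (mod 701)
503 ≠ 557, so verification fails.

does not verify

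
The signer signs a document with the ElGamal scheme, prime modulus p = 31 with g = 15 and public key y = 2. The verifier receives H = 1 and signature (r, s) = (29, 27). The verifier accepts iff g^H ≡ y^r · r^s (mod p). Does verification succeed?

Left side g^H mod p:
15^1 mod 31 = 15
Right side y^r · r^s mod p:
Squares mod 31: 2^1≡2, 2^2≡4, 2^4≡16, 2^8≡8, 2^16≡2
29 = 16 + 8 + 4 + 1, so 2^29 ≡ 2·8·16·2 ≡ 16 (mod 31)
Squares mod 31: 29^1≡29, 29^2≡4, 29^4≡16, 29^8≡8, 29^16≡2
27 = 16 + 8 + 2 + 1, so 29^27 ≡ 2·8·4·29 ≡ 27 (mod 31)
16·27 = 432 ≡ 29 (mod 31)
15 ≠ 29, so verification fails.

fails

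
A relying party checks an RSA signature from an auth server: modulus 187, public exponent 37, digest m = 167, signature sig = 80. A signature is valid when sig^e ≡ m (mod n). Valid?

no

sig^2 ≡ 80^2 = 6400 ≡ 42
sig^4 ≡ 42^2 = 1764 ≡ 81
sig^8 ≡ 81^2 = 6561 ≡ 16
sig^16 ≡ 16^2 = 256 ≡ 69
sig^32 ≡ 69^2 = 4761 ≡ 86
37 = 32 + 4 + 1, so sig^37 ≡ 86·81·80 ≡ 20 (mod 187)
20 ≠ 167, so verification fails.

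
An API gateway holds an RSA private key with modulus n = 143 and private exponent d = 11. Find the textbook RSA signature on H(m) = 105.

105

(H(m))^2 ≡ 105^2 = 11025 ≡ 14
(H(m))^4 ≡ 14^2 = 196 ≡ 53
(H(m))^8 ≡ 53^2 = 2809 ≡ 92
11 = 8 + 2 + 1, so (H(m))^11 ≡ 92·14·105 ≡ 105 (mod 143)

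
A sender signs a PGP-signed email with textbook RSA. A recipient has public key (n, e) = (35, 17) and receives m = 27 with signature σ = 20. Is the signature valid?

invalid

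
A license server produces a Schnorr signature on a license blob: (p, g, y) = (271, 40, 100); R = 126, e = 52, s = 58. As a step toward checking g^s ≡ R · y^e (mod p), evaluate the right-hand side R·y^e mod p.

121

100^2 = 10000 ≡ 244
100^4 ≡ 244^2 = 59536 ≡ 187
100^8 ≡ 187^2 = 34969 ≡ 10
100^16 ≡ 10^2 = 100
100^32 ≡ 100^2 = 10000 ≡ 244
52 = 32 + 16 + 4, so 100^52 ≡ 244·100·187 ≡ 244 (mod 271)
R · y^e ≡ 126·244 = 30744 ≡ 121 (mod 271)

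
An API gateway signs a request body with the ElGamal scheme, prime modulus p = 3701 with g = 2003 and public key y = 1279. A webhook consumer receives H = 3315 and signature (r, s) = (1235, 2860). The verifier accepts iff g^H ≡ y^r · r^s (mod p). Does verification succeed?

passes

Left side g^H mod p:
Squares mod 3701: 2003^1≡2003, 2003^2≡125, 2003^4≡821, 2003^8≡459, 2003^16≡3425, 2003^32≡2156, 2003^64≡3581, 2003^128≡3297, 2003^256≡372, 2003^512≡1447, 2003^1024≡2744, 2003^2048≡1702
3315 = 2048 + 1024 + 128 + 64 + 32 + 16 + 2 + 1, so 2003^3315 ≡ 1702·2744·3297·3581·2156·3425·125·2003 ≡ 2488 (mod 3701)
Right side y^r · r^s mod p:
Squares mod 3701: 1279^1≡1279, 1279^2≡3700, 1279^4≡1, 1279^8≡1, 1279^16≡1, 1279^32≡1, 1279^64≡1, 1279^128≡1, 1279^256≡1, 1279^512≡1, 1279^1024≡1
1235 = 1024 + 128 + 64 + 16 + 2 + 1, so 1279^1235 ≡ 1·1·1·1·3700·1279 ≡ 2422 (mod 3701)
Squares mod 3701: 1235^1≡1235, 1235^2≡413, 1235^4≡323, 1235^8≡701, 1235^16≡2869, 1235^32≡137, 1235^64≡264, 1235^128≡3078, 1235^256≡3225, 1235^512≡815, 1235^1024≡1746, 1235^2048≡2593
2860 = 2048 + 512 + 256 + 32 + 8 + 4, so 1235^2860 ≡ 2593·815·3225·137·701·323 ≡ 2993 (mod 3701)
2422·2993 = 7249046 ≡ 2488 (mod 3701)
2488 ≡ 2488 (mod 3701), so the signature is genuine.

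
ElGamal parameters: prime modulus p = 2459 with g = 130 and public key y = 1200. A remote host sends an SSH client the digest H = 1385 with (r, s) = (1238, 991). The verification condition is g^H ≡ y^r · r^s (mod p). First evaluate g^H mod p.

130^2 = 16900 ≡ 2146
130^4 ≡ 2146^2 = 4605316 ≡ 2068
130^8 ≡ 2068^2 = 4276624 ≡ 423
130^16 ≡ 423^2 = 178929 ≡ 1881
130^32 ≡ 1881^2 = 3538161 ≡ 2119
130^64 ≡ 2119^2 = 4490161 ≡ 27
130^128 ≡ 27^2 = 729
130^256 ≡ 729^2 = 531441 ≡ 297
130^512 ≡ 297^2 = 88209 ≡ 2144
130^1024 ≡ 2144^2 = 4596736 ≡ 865
1385 = 1024 + 256 + 64 + 32 + 8 + 1, so 130^1385 ≡ 865·297·27·2119·423·130 ≡ 527 (mod 2459)

527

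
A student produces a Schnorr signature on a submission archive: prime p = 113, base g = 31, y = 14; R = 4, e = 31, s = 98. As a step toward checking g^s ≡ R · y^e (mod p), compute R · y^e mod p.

14^2 = 196 ≡ 83
14^4 ≡ 83^2 = 6889 ≡ 109
14^8 ≡ 109^2 = 11881 ≡ 16
14^16 ≡ 16^2 = 256 ≡ 30
31 = 16 + 8 + 4 + 2 + 1, so 14^31 ≡ 30·16·109·83·14 ≡ 32 (mod 113)
R · y^e ≡ 4·32 = 128 ≡ 15 (mod 113)

15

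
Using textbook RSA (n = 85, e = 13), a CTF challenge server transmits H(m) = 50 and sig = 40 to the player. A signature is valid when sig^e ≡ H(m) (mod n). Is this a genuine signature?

forged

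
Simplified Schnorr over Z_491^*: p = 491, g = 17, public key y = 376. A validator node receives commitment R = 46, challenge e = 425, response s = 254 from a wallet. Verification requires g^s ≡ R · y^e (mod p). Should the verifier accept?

reject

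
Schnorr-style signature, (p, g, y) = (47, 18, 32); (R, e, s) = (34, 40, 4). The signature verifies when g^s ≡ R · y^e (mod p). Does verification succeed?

fails

g^s mod p:
18^2 = 324 ≡ 42
18^4 ≡ 42^2 = 1764 ≡ 25
R · y^e mod p:
32^2 = 1024 ≡ 37
32^4 ≡ 37^2 = 1369 ≡ 6
32^8 ≡ 6^2 = 36
32^16 ≡ 36^2 = 1296 ≡ 27
32^32 ≡ 27^2 = 729 ≡ 24
40 = 32 + 8, so 32^40 ≡ 24·36 ≡ 18 (mod 47)
34·18 = 612 ≡ 1 (mod 47)
25 ≠ 1; the check fails.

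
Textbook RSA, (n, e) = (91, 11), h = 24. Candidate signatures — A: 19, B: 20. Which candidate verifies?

A

Candidate A: 19^2 = 361 ≡ 88; 19^4 ≡ 88^2 = 7744 ≡ 9; 19^8 ≡ 9^2 = 81; 11 = 8 + 2 + 1, so 19^11 ≡ 81·88·19 ≡ 24 (mod 91)
  → matches h = 24
Candidate B: 20^2 = 400 ≡ 36; 20^4 ≡ 36^2 = 1296 ≡ 22; 20^8 ≡ 22^2 = 484 ≡ 29; 11 = 8 + 2 + 1, so 20^11 ≡ 29·36·20 ≡ 41 (mod 91)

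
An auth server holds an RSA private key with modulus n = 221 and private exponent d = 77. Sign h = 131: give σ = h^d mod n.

h^2 ≡ 131^2 = 17161 ≡ 144
h^4 ≡ 144^2 = 20736 ≡ 183
h^8 ≡ 183^2 = 33489 ≡ 118
h^16 ≡ 118^2 = 13924 ≡ 1
h^32 ≡ 1^2 = 1
h^64 ≡ 1^2 = 1
77 = 64 + 8 + 4 + 1, so h^77 ≡ 1·118·183·131 ≡ 14 (mod 221)

14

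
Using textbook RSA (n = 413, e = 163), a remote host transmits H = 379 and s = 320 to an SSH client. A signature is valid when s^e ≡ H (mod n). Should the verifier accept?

reject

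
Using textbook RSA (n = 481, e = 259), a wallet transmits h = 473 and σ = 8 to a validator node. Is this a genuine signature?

genuine

Squares mod 481: σ^1≡8, σ^2≡64, σ^4≡248, σ^8≡417, σ^16≡248, σ^32≡417, σ^64≡248, σ^128≡417, σ^256≡248
259 = 256 + 2 + 1, so σ^259 ≡ 248·64·8 ≡ 473 (mod 481)
Since 473 equals the digest 473, verification succeeds.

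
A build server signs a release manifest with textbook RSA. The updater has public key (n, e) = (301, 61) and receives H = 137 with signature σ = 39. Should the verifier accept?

σ^2 ≡ 39^2 = 1521 ≡ 16
σ^4 ≡ 16^2 = 256
σ^8 ≡ 256^2 = 65536 ≡ 219
σ^16 ≡ 219^2 = 47961 ≡ 102
σ^32 ≡ 102^2 = 10404 ≡ 170
61 = 32 + 16 + 8 + 4 + 1, so σ^61 ≡ 170·102·219·256·39 ≡ 137 (mod 301)
Since 137 equals the digest 137, verification succeeds.

accept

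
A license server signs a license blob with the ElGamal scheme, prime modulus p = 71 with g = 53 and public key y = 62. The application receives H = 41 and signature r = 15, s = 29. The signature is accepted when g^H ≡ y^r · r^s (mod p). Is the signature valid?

Left side g^H mod p:
Squares mod 71: 53^1≡53, 53^2≡40, 53^4≡38, 53^8≡24, 53^16≡8, 53^32≡64
41 = 32 + 8 + 1, so 53^41 ≡ 64·24·53 ≡ 42 (mod 71)
Right side y^r · r^s mod p:
Squares mod 71: 62^1≡62, 62^2≡10, 62^4≡29, 62^8≡60
15 = 8 + 4 + 2 + 1, so 62^15 ≡ 60·29·10·62 ≡ 26 (mod 71)
Squares mod 71: 15^1≡15, 15^2≡12, 15^4≡2, 15^8≡4, 15^16≡16
29 = 16 + 8 + 4 + 1, so 15^29 ≡ 16·4·2·15 ≡ 3 (mod 71)
26·3 = 78 ≡ 7 (mod 71)
42 ≠ 7, so verification fails.

invalid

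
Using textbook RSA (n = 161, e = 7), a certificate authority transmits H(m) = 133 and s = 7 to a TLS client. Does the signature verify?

does not verify

Squares mod 161: s^1≡7, s^2≡49, s^4≡147
7 = 4 + 2 + 1, so s^7 ≡ 147·49·7 ≡ 28 (mod 161)
The recovered value 28 does not match the digest 133.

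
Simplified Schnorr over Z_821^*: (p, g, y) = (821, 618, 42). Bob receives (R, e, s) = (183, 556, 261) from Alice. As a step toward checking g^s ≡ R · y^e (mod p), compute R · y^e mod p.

606

42^2 = 1764 ≡ 122
42^4 ≡ 122^2 = 14884 ≡ 106
42^8 ≡ 106^2 = 11236 ≡ 563
42^16 ≡ 563^2 = 316969 ≡ 63
42^32 ≡ 63^2 = 3969 ≡ 685
42^64 ≡ 685^2 = 469225 ≡ 434
42^128 ≡ 434^2 = 188356 ≡ 347
42^256 ≡ 347^2 = 120409 ≡ 543
42^512 ≡ 543^2 = 294849 ≡ 110
556 = 512 + 32 + 8 + 4, so 42^556 ≡ 110·685·563·106 ≡ 434 (mod 821)
R · y^e ≡ 183·434 = 79422 ≡ 606 (mod 821)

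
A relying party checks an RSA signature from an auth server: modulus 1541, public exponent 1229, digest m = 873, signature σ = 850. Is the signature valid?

Squares mod 1541: σ^1≡850, σ^2≡1312, σ^4≡47, σ^8≡668, σ^16≡875, σ^32≡1289, σ^64≡323, σ^128≡1082, σ^256≡1105, σ^512≡553, σ^1024≡691
1229 = 1024 + 128 + 64 + 8 + 4 + 1, so σ^1229 ≡ 691·1082·323·668·47·850 ≡ 873 (mod 1541)
873 = m, so the signature checks out.

valid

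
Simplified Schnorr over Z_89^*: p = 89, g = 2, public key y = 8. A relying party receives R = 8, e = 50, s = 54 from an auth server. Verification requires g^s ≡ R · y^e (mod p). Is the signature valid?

g^s mod p:
2^2 = 4
2^4 ≡ 4^2 = 16
2^8 ≡ 16^2 = 256 ≡ 78
2^16 ≡ 78^2 = 6084 ≡ 32
2^32 ≡ 32^2 = 1024 ≡ 45
54 = 32 + 16 + 4 + 2, so 2^54 ≡ 45·32·16·4 ≡ 45 (mod 89)
R · y^e mod p:
8^2 = 64
8^4 ≡ 64^2 = 4096 ≡ 2
8^8 ≡ 2^2 = 4
8^16 ≡ 4^2 = 16
8^32 ≡ 16^2 = 256 ≡ 78
50 = 32 + 16 + 2, so 8^50 ≡ 78·16·64 ≡ 39 (mod 89)
8·39 = 312 ≡ 45 (mod 89)
45 ≡ 45 (mod 89); signature holds.

valid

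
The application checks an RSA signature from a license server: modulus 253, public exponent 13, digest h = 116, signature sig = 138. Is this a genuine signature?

forged

sig^2 ≡ 138^2 = 19044 ≡ 69
sig^4 ≡ 69^2 = 4761 ≡ 207
sig^8 ≡ 207^2 = 42849 ≡ 92
13 = 8 + 4 + 1, so sig^13 ≡ 92·207·138 ≡ 161 (mod 253)
The recovered value 161 does not match the digest 116.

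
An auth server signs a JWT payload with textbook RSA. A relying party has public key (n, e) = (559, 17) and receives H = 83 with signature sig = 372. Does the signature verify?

sig^2 ≡ 372^2 = 138384 ≡ 311
sig^4 ≡ 311^2 = 96721 ≡ 14
sig^8 ≡ 14^2 = 196
sig^16 ≡ 196^2 = 38416 ≡ 404
17 = 16 + 1, so sig^17 ≡ 404·372 ≡ 476 (mod 559)
The recovered value 476 does not match the digest 83.

does not verify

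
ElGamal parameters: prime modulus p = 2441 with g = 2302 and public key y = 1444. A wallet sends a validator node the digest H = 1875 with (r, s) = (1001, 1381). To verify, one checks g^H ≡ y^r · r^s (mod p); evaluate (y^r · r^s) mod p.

1938

1444^2 = 2085136 ≡ 522
1444^4 ≡ 522^2 = 272484 ≡ 1533
1444^8 ≡ 1533^2 = 2350089 ≡ 1847
1444^16 ≡ 1847^2 = 3411409 ≡ 1332
1444^32 ≡ 1332^2 = 1774224 ≡ 2058
1444^64 ≡ 2058^2 = 4235364 ≡ 229
1444^128 ≡ 229^2 = 52441 ≡ 1180
1444^256 ≡ 1180^2 = 1392400 ≡ 1030
1444^512 ≡ 1030^2 = 1060900 ≡ 1506
1001 = 512 + 256 + 128 + 64 + 32 + 8 + 1, so 1444^1001 ≡ 1506·1030·1180·229·2058·1847·1444 ≡ 563 (mod 2441)
1001^2 = 1002001 ≡ 1191
1001^4 ≡ 1191^2 = 1418481 ≡ 260
1001^8 ≡ 260^2 = 67600 ≡ 1693
1001^16 ≡ 1693^2 = 2866249 ≡ 515
1001^32 ≡ 515^2 = 265225 ≡ 1597
1001^64 ≡ 1597^2 = 2550409 ≡ 2005
1001^128 ≡ 2005^2 = 4020025 ≡ 2139
1001^256 ≡ 2139^2 = 4575321 ≡ 887
1001^512 ≡ 887^2 = 786769 ≡ 767
1001^1024 ≡ 767^2 = 588289 ≡ 8
1381 = 1024 + 256 + 64 + 32 + 4 + 1, so 1001^1381 ≡ 8·887·2005·1597·260·1001 ≡ 2245 (mod 2441)
y^r · r^s ≡ 563·2245 = 1263935 ≡ 1938 (mod 2441)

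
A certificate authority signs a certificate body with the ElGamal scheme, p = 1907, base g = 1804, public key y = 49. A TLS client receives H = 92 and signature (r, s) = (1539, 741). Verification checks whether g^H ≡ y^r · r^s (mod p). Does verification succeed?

fails

Left side g^H mod p:
1804^2 = 3254416 ≡ 1074
1804^4 ≡ 1074^2 = 1153476 ≡ 1648
1804^8 ≡ 1648^2 = 2715904 ≡ 336
1804^16 ≡ 336^2 = 112896 ≡ 383
1804^32 ≡ 383^2 = 146689 ≡ 1757
1804^64 ≡ 1757^2 = 3087049 ≡ 1523
92 = 64 + 16 + 8 + 4, so 1804^92 ≡ 1523·383·336·1648 ≡ 1368 (mod 1907)
Right side y^r · r^s mod p:
49^2 = 2401 ≡ 494
49^4 ≡ 494^2 = 244036 ≡ 1847
49^8 ≡ 1847^2 = 3411409 ≡ 1693
49^16 ≡ 1693^2 = 2866249 ≡ 28
49^32 ≡ 28^2 = 784
49^64 ≡ 784^2 = 614656 ≡ 602
49^128 ≡ 602^2 = 362404 ≡ 74
49^256 ≡ 74^2 = 5476 ≡ 1662
49^512 ≡ 1662^2 = 2762244 ≡ 908
49^1024 ≡ 908^2 = 824464 ≡ 640
1539 = 1024 + 512 + 2 + 1, so 49^1539 ≡ 640·908·494·49 ≡ 1876 (mod 1907)
1539^2 = 2368521 ≡ 27
1539^4 ≡ 27^2 = 729
1539^8 ≡ 729^2 = 531441 ≡ 1295
1539^16 ≡ 1295^2 = 1677025 ≡ 772
1539^32 ≡ 772^2 = 595984 ≡ 1000
1539^64 ≡ 1000^2 = 1000000 ≡ 732
1539^128 ≡ 732^2 = 535824 ≡ 1864
1539^256 ≡ 1864^2 = 3474496 ≡ 1849
1539^512 ≡ 1849^2 = 3418801 ≡ 1457
741 = 512 + 128 + 64 + 32 + 4 + 1, so 1539^741 ≡ 1457·1864·732·1000·729·1539 ≡ 1749 (mod 1907)
1876·1749 = 3281124 ≡ 1084 (mod 1907)
1368 ≠ 1084, so verification fails.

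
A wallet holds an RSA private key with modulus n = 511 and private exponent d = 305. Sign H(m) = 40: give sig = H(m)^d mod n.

(H(m))^2 ≡ 40^2 = 1600 ≡ 67
(H(m))^4 ≡ 67^2 = 4489 ≡ 401
(H(m))^8 ≡ 401^2 = 160801 ≡ 347
(H(m))^16 ≡ 347^2 = 120409 ≡ 324
(H(m))^32 ≡ 324^2 = 104976 ≡ 221
(H(m))^64 ≡ 221^2 = 48841 ≡ 296
(H(m))^128 ≡ 296^2 = 87616 ≡ 235
(H(m))^256 ≡ 235^2 = 55225 ≡ 37
305 = 256 + 32 + 16 + 1, so (H(m))^305 ≡ 37·221·324·40 ≡ 185 (mod 511)

185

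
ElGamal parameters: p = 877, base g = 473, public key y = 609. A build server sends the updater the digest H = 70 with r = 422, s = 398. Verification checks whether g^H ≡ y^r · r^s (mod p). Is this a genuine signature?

Left side g^H mod p:
473^2 = 223729 ≡ 94
473^4 ≡ 94^2 = 8836 ≡ 66
473^8 ≡ 66^2 = 4356 ≡ 848
473^16 ≡ 848^2 = 719104 ≡ 841
473^32 ≡ 841^2 = 707281 ≡ 419
473^64 ≡ 419^2 = 175561 ≡ 161
70 = 64 + 4 + 2, so 473^70 ≡ 161·66·94 ≡ 818 (mod 877)
Right side y^r · r^s mod p:
609^2 = 370881 ≡ 787
609^4 ≡ 787^2 = 619369 ≡ 207
609^8 ≡ 207^2 = 42849 ≡ 753
609^16 ≡ 753^2 = 567009 ≡ 467
609^32 ≡ 467^2 = 218089 ≡ 593
609^64 ≡ 593^2 = 351649 ≡ 849
609^128 ≡ 849^2 = 720801 ≡ 784
609^256 ≡ 784^2 = 614656 ≡ 756
422 = 256 + 128 + 32 + 4 + 2, so 609^422 ≡ 756·784·593·207·787 ≡ 477 (mod 877)
422^2 = 178084 ≡ 53
422^4 ≡ 53^2 = 2809 ≡ 178
422^8 ≡ 178^2 = 31684 ≡ 112
422^16 ≡ 112^2 = 12544 ≡ 266
422^32 ≡ 266^2 = 70756 ≡ 596
422^64 ≡ 596^2 = 355216 ≡ 31
422^128 ≡ 31^2 = 961 ≡ 84
422^256 ≡ 84^2 = 7056 ≡ 40
398 = 256 + 128 + 8 + 4 + 2, so 422^398 ≡ 40·84·112·178·53 ≡ 763 (mod 877)
477·763 = 363951 ≡ 873 (mod 877)
818 ≠ 873, so verification fails.

forged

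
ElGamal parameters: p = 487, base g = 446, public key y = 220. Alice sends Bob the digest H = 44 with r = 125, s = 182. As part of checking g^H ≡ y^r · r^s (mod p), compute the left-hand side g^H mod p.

392

Squares mod 487: 446^1≡446, 446^2≡220, 446^4≡187, 446^8≡392, 446^16≡259, 446^32≡362
44 = 32 + 8 + 4, so 446^44 ≡ 362·392·187 ≡ 392 (mod 487)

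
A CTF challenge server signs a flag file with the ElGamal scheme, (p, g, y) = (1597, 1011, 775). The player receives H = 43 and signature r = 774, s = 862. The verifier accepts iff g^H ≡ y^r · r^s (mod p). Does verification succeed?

fails

Left side g^H mod p:
1011^2 = 1022121 ≡ 41
1011^4 ≡ 41^2 = 1681 ≡ 84
1011^8 ≡ 84^2 = 7056 ≡ 668
1011^16 ≡ 668^2 = 446224 ≡ 661
1011^32 ≡ 661^2 = 436921 ≡ 940
43 = 32 + 8 + 2 + 1, so 1011^43 ≡ 940·668·41·1011 ≡ 1129 (mod 1597)
Right side y^r · r^s mod p:
775^2 = 600625 ≡ 153
775^4 ≡ 153^2 = 23409 ≡ 1051
775^8 ≡ 1051^2 = 1104601 ≡ 1074
775^16 ≡ 1074^2 = 1153476 ≡ 442
775^32 ≡ 442^2 = 195364 ≡ 530
775^64 ≡ 530^2 = 280900 ≡ 1425
775^128 ≡ 1425^2 = 2030625 ≡ 838
775^256 ≡ 838^2 = 702244 ≡ 1161
775^512 ≡ 1161^2 = 1347921 ≡ 53
774 = 512 + 256 + 4 + 2, so 775^774 ≡ 53·1161·1051·153 ≡ 1593 (mod 1597)
774^2 = 599076 ≡ 201
774^4 ≡ 201^2 = 40401 ≡ 476
774^8 ≡ 476^2 = 226576 ≡ 1399
774^16 ≡ 1399^2 = 1957201 ≡ 876
774^32 ≡ 876^2 = 767376 ≡ 816
774^64 ≡ 816^2 = 665856 ≡ 1504
774^128 ≡ 1504^2 = 2262016 ≡ 664
774^256 ≡ 664^2 = 440896 ≡ 124
774^512 ≡ 124^2 = 15376 ≡ 1003
862 = 512 + 256 + 64 + 16 + 8 + 4 + 2, so 774^862 ≡ 1003·124·1504·876·1399·476·201 ≡ 93 (mod 1597)
1593·93 = 148149 ≡ 1225 (mod 1597)
1129 ≠ 1225, so verification fails.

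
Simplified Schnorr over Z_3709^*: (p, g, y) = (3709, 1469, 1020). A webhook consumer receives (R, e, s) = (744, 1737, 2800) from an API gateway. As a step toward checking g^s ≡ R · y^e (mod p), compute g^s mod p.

2607

Squares mod 3709: 1469^1≡1469, 1469^2≡3032, 1469^4≡2122, 1469^8≡158, 1469^16≡2710, 1469^32≡280, 1469^64≡511, 1469^128≡1491, 1469^256≡1390, 1469^512≡3420, 1469^1024≡1923, 1469^2048≡56
2800 = 2048 + 512 + 128 + 64 + 32 + 16, so 1469^2800 ≡ 56·3420·1491·511·280·2710 ≡ 2607 (mod 3709)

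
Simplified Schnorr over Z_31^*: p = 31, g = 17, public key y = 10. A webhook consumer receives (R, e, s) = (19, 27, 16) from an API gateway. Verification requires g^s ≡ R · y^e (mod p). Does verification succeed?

g^s mod p:
17^16 mod 31 = 14
R · y^e mod p:
10^27 mod 31 = 4
19·4 = 76 ≡ 14 (mod 31)
14 ≡ 14 (mod 31); signature holds.

passes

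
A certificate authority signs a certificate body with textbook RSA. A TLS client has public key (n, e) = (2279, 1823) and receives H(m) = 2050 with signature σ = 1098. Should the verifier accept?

reject

σ^1823 mod 2279 = 229
σ^1823 mod 2279 = 229, but H(m) = 2050.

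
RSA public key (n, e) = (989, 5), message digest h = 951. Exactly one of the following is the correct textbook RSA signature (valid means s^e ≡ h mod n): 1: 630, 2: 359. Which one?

Candidate 1: 630^2 = 396900 ≡ 311; 630^4 ≡ 311^2 = 96721 ≡ 788; 5 = 4 + 1, so 630^5 ≡ 788·630 ≡ 951 (mod 989)
  → matches h = 951
Candidate 2: 359^2 = 128881 ≡ 311; 359^4 ≡ 311^2 = 96721 ≡ 788; 5 = 4 + 1, so 359^5 ≡ 788·359 ≡ 38 (mod 989)

1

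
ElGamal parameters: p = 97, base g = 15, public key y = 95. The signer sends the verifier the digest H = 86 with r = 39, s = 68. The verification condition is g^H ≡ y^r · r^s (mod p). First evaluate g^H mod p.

44

15^86 mod 97 = 44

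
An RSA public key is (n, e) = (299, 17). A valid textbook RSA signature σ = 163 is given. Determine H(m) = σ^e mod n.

Squares mod 299: σ^1≡163, σ^2≡257, σ^4≡269, σ^8≡3, σ^16≡9
17 = 16 + 1, so σ^17 ≡ 9·163 ≡ 271 (mod 299)

271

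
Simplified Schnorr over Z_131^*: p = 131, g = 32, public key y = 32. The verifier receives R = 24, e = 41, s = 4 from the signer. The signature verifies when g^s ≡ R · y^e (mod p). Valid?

yes

g^s mod p:
Squares mod 131: 32^1≡32, 32^2≡107, 32^4≡52
32^4 ≡ 52 (mod 131)
R · y^e mod p:
Squares mod 131: 32^1≡32, 32^2≡107, 32^4≡52, 32^8≡84, 32^16≡113, 32^32≡62
41 = 32 + 8 + 1, so 32^41 ≡ 62·84·32 ≡ 24 (mod 131)
24·24 = 576 ≡ 52 (mod 131)
52 ≡ 52 (mod 131); signature holds.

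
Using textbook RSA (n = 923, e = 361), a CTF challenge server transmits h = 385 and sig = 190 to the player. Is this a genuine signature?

genuine

sig^2 ≡ 190^2 = 36100 ≡ 103
sig^4 ≡ 103^2 = 10609 ≡ 456
sig^8 ≡ 456^2 = 207936 ≡ 261
sig^16 ≡ 261^2 = 68121 ≡ 742
sig^32 ≡ 742^2 = 550564 ≡ 456
sig^64 ≡ 456^2 = 207936 ≡ 261
sig^128 ≡ 261^2 = 68121 ≡ 742
sig^256 ≡ 742^2 = 550564 ≡ 456
361 = 256 + 64 + 32 + 8 + 1, so sig^361 ≡ 456·261·456·261·190 ≡ 385 (mod 923)
sig^361 mod 923 = 385 matches h.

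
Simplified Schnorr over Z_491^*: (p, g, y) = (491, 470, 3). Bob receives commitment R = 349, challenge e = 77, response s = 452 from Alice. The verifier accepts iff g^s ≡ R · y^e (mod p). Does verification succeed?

fails

g^s mod p:
470^2 = 220900 ≡ 441
470^4 ≡ 441^2 = 194481 ≡ 45
470^8 ≡ 45^2 = 2025 ≡ 61
470^16 ≡ 61^2 = 3721 ≡ 284
470^32 ≡ 284^2 = 80656 ≡ 132
470^64 ≡ 132^2 = 17424 ≡ 239
470^128 ≡ 239^2 = 57121 ≡ 165
470^256 ≡ 165^2 = 27225 ≡ 220
452 = 256 + 128 + 64 + 4, so 470^452 ≡ 220·165·239·45 ≡ 125 (mod 491)
R · y^e mod p:
3^2 = 9
3^4 ≡ 9^2 = 81
3^8 ≡ 81^2 = 6561 ≡ 178
3^16 ≡ 178^2 = 31684 ≡ 260
3^32 ≡ 260^2 = 67600 ≡ 333
3^64 ≡ 333^2 = 110889 ≡ 414
77 = 64 + 8 + 4 + 1, so 3^77 ≡ 414·178·81·3 ≡ 386 (mod 491)
349·386 = 134714 ≡ 180 (mod 491)
125 ≠ 180; the check fails.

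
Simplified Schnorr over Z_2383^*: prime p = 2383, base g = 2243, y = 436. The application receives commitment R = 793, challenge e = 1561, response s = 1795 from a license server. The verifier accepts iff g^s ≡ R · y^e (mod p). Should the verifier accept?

accept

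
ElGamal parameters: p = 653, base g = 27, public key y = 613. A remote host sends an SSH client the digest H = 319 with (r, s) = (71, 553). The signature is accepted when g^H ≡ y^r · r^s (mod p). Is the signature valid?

Left side g^H mod p:
Squares mod 653: 27^1≡27, 27^2≡76, 27^4≡552, 27^8≡406, 27^16≡280, 27^32≡40, 27^64≡294, 27^128≡240, 27^256≡136
319 = 256 + 32 + 16 + 8 + 4 + 2 + 1, so 27^319 ≡ 136·40·280·406·552·76·27 ≡ 320 (mod 653)
Right side y^r · r^s mod p:
Squares mod 653: 613^1≡613, 613^2≡294, 613^4≡240, 613^8≡136, 613^16≡212, 613^32≡540, 613^64≡362
71 = 64 + 4 + 2 + 1, so 613^71 ≡ 362·240·294·613 ≡ 467 (mod 653)
Squares mod 653: 71^1≡71, 71^2≡470, 71^4≡186, 71^8≡640, 71^16≡169, 71^32≡482, 71^64≡509, 71^128≡493, 71^256≡133, 71^512≡58
553 = 512 + 32 + 8 + 1, so 71^553 ≡ 58·482·640·71 ≡ 560 (mod 653)
467·560 = 261520 ≡ 320 (mod 653)
320 ≡ 320 (mod 653), so the signature is genuine.

valid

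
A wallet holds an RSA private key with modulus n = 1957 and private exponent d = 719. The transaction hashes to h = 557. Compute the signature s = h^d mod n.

1536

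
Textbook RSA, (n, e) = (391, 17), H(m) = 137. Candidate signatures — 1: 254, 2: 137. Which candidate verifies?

2

Candidate 1: 254^2 = 64516 ≡ 1; 254^4 ≡ 1^2 = 1; 254^8 ≡ 1^2 = 1; 254^16 ≡ 1^2 = 1; 17 = 16 + 1, so 254^17 ≡ 1·254 ≡ 254 (mod 391)
Candidate 2: 137^2 = 18769 ≡ 1; 137^4 ≡ 1^2 = 1; 137^8 ≡ 1^2 = 1; 137^16 ≡ 1^2 = 1; 17 = 16 + 1, so 137^17 ≡ 1·137 ≡ 137 (mod 391)
  → matches H(m) = 137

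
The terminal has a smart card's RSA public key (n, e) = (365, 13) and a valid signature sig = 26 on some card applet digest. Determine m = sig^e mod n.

161

sig^2 ≡ 26^2 = 676 ≡ 311
sig^4 ≡ 311^2 = 96721 ≡ 361
sig^8 ≡ 361^2 = 130321 ≡ 16
13 = 8 + 4 + 1, so sig^13 ≡ 16·361·26 ≡ 161 (mod 365)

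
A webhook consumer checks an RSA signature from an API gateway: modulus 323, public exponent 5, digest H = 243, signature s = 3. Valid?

Squares mod 323: s^1≡3, s^2≡9, s^4≡81
5 = 4 + 1, so s^5 ≡ 81·3 ≡ 243 (mod 323)
s^5 mod 323 = 243 matches H.

yes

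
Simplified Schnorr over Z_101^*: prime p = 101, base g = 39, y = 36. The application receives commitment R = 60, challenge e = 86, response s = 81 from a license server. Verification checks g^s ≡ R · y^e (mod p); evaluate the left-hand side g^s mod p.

39^2 = 1521 ≡ 6
39^4 ≡ 6^2 = 36
39^8 ≡ 36^2 = 1296 ≡ 84
39^16 ≡ 84^2 = 7056 ≡ 87
39^32 ≡ 87^2 = 7569 ≡ 95
39^64 ≡ 95^2 = 9025 ≡ 36
81 = 64 + 16 + 1, so 39^81 ≡ 36·87·39 ≡ 39 (mod 101)

39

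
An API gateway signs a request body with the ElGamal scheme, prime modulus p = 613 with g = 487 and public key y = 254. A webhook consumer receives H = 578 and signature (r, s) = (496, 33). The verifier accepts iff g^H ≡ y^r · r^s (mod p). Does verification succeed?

fails

Left side g^H mod p:
487^578 mod 613 = 21
Right side y^r · r^s mod p:
254^496 mod 613 = 395
496^33 mod 613 = 157
395·157 = 62015 ≡ 102 (mod 613)
21 ≠ 102, so verification fails.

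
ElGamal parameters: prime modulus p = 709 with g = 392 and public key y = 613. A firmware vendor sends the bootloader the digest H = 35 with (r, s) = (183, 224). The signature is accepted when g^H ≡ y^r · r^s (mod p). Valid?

yes

Left side g^H mod p:
392^2 = 153664 ≡ 520
392^4 ≡ 520^2 = 270400 ≡ 271
392^8 ≡ 271^2 = 73441 ≡ 414
392^16 ≡ 414^2 = 171396 ≡ 527
392^32 ≡ 527^2 = 277729 ≡ 510
35 = 32 + 2 + 1, so 392^35 ≡ 510·520·392 ≡ 566 (mod 709)
Right side y^r · r^s mod p:
613^2 = 375769 ≡ 708
613^4 ≡ 708^2 = 501264 ≡ 1
613^8 ≡ 1^2 = 1
613^16 ≡ 1^2 = 1
613^32 ≡ 1^2 = 1
613^64 ≡ 1^2 = 1
613^128 ≡ 1^2 = 1
183 = 128 + 32 + 16 + 4 + 2 + 1, so 613^183 ≡ 1·1·1·1·708·613 ≡ 96 (mod 709)
183^2 = 33489 ≡ 166
183^4 ≡ 166^2 = 27556 ≡ 614
183^8 ≡ 614^2 = 376996 ≡ 517
183^16 ≡ 517^2 = 267289 ≡ 705
183^32 ≡ 705^2 = 497025 ≡ 16
183^64 ≡ 16^2 = 256
183^128 ≡ 256^2 = 65536 ≡ 308
224 = 128 + 64 + 32, so 183^224 ≡ 308·256·16 ≡ 257 (mod 709)
96·257 = 24672 ≡ 566 (mod 709)
566 ≡ 566 (mod 709), so the signature is genuine.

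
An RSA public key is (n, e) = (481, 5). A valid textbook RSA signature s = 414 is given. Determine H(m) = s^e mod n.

46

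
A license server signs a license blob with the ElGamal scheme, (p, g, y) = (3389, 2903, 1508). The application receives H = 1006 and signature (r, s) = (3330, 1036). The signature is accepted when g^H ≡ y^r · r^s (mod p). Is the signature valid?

invalid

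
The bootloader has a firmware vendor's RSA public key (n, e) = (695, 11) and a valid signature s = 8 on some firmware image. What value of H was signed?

s^11 mod 695 = 82

82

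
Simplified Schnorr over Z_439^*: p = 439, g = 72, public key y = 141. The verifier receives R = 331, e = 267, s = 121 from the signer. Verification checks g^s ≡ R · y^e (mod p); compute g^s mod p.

274

72^2 = 5184 ≡ 355
72^4 ≡ 355^2 = 126025 ≡ 32
72^8 ≡ 32^2 = 1024 ≡ 146
72^16 ≡ 146^2 = 21316 ≡ 244
72^32 ≡ 244^2 = 59536 ≡ 271
72^64 ≡ 271^2 = 73441 ≡ 128
121 = 64 + 32 + 16 + 8 + 1, so 72^121 ≡ 128·271·244·146·72 ≡ 274 (mod 439)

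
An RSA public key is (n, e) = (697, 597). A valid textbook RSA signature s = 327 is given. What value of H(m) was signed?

327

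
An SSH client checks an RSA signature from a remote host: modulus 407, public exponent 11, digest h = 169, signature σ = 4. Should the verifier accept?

accept

σ^2 ≡ 4^2 = 16
σ^4 ≡ 16^2 = 256
σ^8 ≡ 256^2 = 65536 ≡ 9
11 = 8 + 2 + 1, so σ^11 ≡ 9·16·4 ≡ 169 (mod 407)
Since 169 equals the digest 169, verification succeeds.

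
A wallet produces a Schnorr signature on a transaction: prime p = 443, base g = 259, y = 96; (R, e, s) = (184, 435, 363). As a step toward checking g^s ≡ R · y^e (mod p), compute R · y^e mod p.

65

96^2 = 9216 ≡ 356
96^4 ≡ 356^2 = 126736 ≡ 38
96^8 ≡ 38^2 = 1444 ≡ 115
96^16 ≡ 115^2 = 13225 ≡ 378
96^32 ≡ 378^2 = 142884 ≡ 238
96^64 ≡ 238^2 = 56644 ≡ 383
96^128 ≡ 383^2 = 146689 ≡ 56
96^256 ≡ 56^2 = 3136 ≡ 35
435 = 256 + 128 + 32 + 16 + 2 + 1, so 96^435 ≡ 35·56·238·378·356·96 ≡ 205 (mod 443)
R · y^e ≡ 184·205 = 37720 ≡ 65 (mod 443)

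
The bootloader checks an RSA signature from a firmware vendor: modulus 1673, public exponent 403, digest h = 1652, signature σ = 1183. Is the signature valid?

σ^2 ≡ 1183^2 = 1399489 ≡ 861
σ^4 ≡ 861^2 = 741321 ≡ 182
σ^8 ≡ 182^2 = 33124 ≡ 1337
σ^16 ≡ 1337^2 = 1787569 ≡ 805
σ^32 ≡ 805^2 = 648025 ≡ 574
σ^64 ≡ 574^2 = 329476 ≡ 1568
σ^128 ≡ 1568^2 = 2458624 ≡ 987
σ^256 ≡ 987^2 = 974169 ≡ 483
403 = 256 + 128 + 16 + 2 + 1, so σ^403 ≡ 483·987·805·861·1183 ≡ 21 (mod 1673)
σ^403 mod 1673 = 21, but h = 1652.

invalid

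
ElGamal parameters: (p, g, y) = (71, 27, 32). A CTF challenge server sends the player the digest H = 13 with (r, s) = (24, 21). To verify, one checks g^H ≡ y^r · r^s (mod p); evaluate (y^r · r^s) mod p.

32^2 = 1024 ≡ 30
32^4 ≡ 30^2 = 900 ≡ 48
32^8 ≡ 48^2 = 2304 ≡ 32
32^16 ≡ 32^2 = 1024 ≡ 30
24 = 16 + 8, so 32^24 ≡ 30·32 ≡ 37 (mod 71)
24^2 = 576 ≡ 8
24^4 ≡ 8^2 = 64
24^8 ≡ 64^2 = 4096 ≡ 49
24^16 ≡ 49^2 = 2401 ≡ 58
21 = 16 + 4 + 1, so 24^21 ≡ 58·64·24 ≡ 54 (mod 71)
y^r · r^s ≡ 37·54 = 1998 ≡ 10 (mod 71)

10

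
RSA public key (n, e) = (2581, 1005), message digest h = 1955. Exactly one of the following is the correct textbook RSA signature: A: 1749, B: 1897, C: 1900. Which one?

Candidate A: Squares mod 2581: 1749^1≡1749, 1749^2≡516, 1749^4≡413, 1749^8≡223, 1749^16≡690, 1749^32≡1196, 1749^64≡542, 1749^128≡2111, 1749^256≡1515, 1749^512≡716; 1005 = 512 + 256 + 128 + 64 + 32 + 8 + 4 + 1, so 1749^1005 ≡ 716·1515·2111·542·1196·223·413·1749 ≡ 863 (mod 2581)
Candidate B: Squares mod 2581: 1897^1≡1897, 1897^2≡695, 1897^4≡378, 1897^8≡929, 1897^16≡987, 1897^32≡1132, 1897^64≡1248, 1897^128≡1161, 1897^256≡639, 1897^512≡523; 1005 = 512 + 256 + 128 + 64 + 32 + 8 + 4 + 1, so 1897^1005 ≡ 523·639·1161·1248·1132·929·378·1897 ≡ 1955 (mod 2581)
  → matches h = 1955
Candidate C: Squares mod 2581: 1900^1≡1900, 1900^2≡1762, 1900^4≡2282, 1900^8≡1647, 1900^16≡2559, 1900^32≡484, 1900^64≡1966, 1900^128≡1399, 1900^256≡803, 1900^512≡2140; 1005 = 512 + 256 + 128 + 64 + 32 + 8 + 4 + 1, so 1900^1005 ≡ 2140·803·1399·1966·484·1647·2282·1900 ≡ 472 (mod 2581)

B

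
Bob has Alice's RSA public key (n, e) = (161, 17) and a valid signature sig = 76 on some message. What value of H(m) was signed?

111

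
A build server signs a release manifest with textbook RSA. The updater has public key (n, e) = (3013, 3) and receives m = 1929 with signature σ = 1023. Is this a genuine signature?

σ^2 ≡ 1023^2 = 1046529 ≡ 1018
3 = 2 + 1, so σ^3 ≡ 1018·1023 ≡ 1929 (mod 3013)
Since 1929 equals the digest 1929, verification succeeds.

genuine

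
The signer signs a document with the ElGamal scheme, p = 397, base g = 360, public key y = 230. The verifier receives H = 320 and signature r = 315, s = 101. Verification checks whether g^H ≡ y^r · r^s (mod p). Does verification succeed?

fails

Left side g^H mod p:
Squares mod 397: 360^1≡360, 360^2≡178, 360^4≡321, 360^8≡218, 360^16≡281, 360^32≡355, 360^64≡176, 360^128≡10, 360^256≡100
320 = 256 + 64, so 360^320 ≡ 100·176 ≡ 132 (mod 397)
Right side y^r · r^s mod p:
Squares mod 397: 230^1≡230, 230^2≡99, 230^4≡273, 230^8≡290, 230^16≡333, 230^32≡126, 230^64≡393, 230^128≡16, 230^256≡256
315 = 256 + 32 + 16 + 8 + 2 + 1, so 230^315 ≡ 256·126·333·290·99·230 ≡ 381 (mod 397)
Squares mod 397: 315^1≡315, 315^2≡372, 315^4≡228, 315^8≡374, 315^16≡132, 315^32≡353, 315^64≡348
101 = 64 + 32 + 4 + 1, so 315^101 ≡ 348·353·228·315 ≡ 25 (mod 397)
381·25 = 9525 ≡ 394 (mod 397)
132 ≠ 394, so verification fails.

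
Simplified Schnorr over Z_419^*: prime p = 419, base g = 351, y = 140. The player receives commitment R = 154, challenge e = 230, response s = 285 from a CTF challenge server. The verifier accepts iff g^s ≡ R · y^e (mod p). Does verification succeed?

fails

g^s mod p:
351^2 = 123201 ≡ 15
351^4 ≡ 15^2 = 225
351^8 ≡ 225^2 = 50625 ≡ 345
351^16 ≡ 345^2 = 119025 ≡ 29
351^32 ≡ 29^2 = 841 ≡ 3
351^64 ≡ 3^2 = 9
351^128 ≡ 9^2 = 81
351^256 ≡ 81^2 = 6561 ≡ 276
285 = 256 + 16 + 8 + 4 + 1, so 351^285 ≡ 276·29·345·225·351 ≡ 152 (mod 419)
R · y^e mod p:
140^2 = 19600 ≡ 326
140^4 ≡ 326^2 = 106276 ≡ 269
140^8 ≡ 269^2 = 72361 ≡ 293
140^16 ≡ 293^2 = 85849 ≡ 373
140^32 ≡ 373^2 = 139129 ≡ 21
140^64 ≡ 21^2 = 441 ≡ 22
140^128 ≡ 22^2 = 484 ≡ 65
230 = 128 + 64 + 32 + 4 + 2, so 140^230 ≡ 65·22·21·269·326 ≡ 205 (mod 419)
154·205 = 31570 ≡ 145 (mod 419)
152 ≠ 145; the check fails.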